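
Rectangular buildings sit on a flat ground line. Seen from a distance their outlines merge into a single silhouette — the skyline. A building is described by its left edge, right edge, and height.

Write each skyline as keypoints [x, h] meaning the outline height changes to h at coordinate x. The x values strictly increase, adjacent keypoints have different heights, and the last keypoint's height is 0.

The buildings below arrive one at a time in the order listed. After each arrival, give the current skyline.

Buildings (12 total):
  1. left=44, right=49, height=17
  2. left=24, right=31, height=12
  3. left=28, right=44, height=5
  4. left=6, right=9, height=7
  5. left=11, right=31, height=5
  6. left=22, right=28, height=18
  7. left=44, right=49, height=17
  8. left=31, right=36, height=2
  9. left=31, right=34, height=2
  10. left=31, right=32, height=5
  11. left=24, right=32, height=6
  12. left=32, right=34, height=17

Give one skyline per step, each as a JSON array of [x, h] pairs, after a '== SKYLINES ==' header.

== SKYLINES ==
[[44,17],[49,0]]
[[24,12],[31,0],[44,17],[49,0]]
[[24,12],[31,5],[44,17],[49,0]]
[[6,7],[9,0],[24,12],[31,5],[44,17],[49,0]]
[[6,7],[9,0],[11,5],[24,12],[31,5],[44,17],[49,0]]
[[6,7],[9,0],[11,5],[22,18],[28,12],[31,5],[44,17],[49,0]]
[[6,7],[9,0],[11,5],[22,18],[28,12],[31,5],[44,17],[49,0]]
[[6,7],[9,0],[11,5],[22,18],[28,12],[31,5],[44,17],[49,0]]
[[6,7],[9,0],[11,5],[22,18],[28,12],[31,5],[44,17],[49,0]]
[[6,7],[9,0],[11,5],[22,18],[28,12],[31,5],[44,17],[49,0]]
[[6,7],[9,0],[11,5],[22,18],[28,12],[31,6],[32,5],[44,17],[49,0]]
[[6,7],[9,0],[11,5],[22,18],[28,12],[31,6],[32,17],[34,5],[44,17],[49,0]]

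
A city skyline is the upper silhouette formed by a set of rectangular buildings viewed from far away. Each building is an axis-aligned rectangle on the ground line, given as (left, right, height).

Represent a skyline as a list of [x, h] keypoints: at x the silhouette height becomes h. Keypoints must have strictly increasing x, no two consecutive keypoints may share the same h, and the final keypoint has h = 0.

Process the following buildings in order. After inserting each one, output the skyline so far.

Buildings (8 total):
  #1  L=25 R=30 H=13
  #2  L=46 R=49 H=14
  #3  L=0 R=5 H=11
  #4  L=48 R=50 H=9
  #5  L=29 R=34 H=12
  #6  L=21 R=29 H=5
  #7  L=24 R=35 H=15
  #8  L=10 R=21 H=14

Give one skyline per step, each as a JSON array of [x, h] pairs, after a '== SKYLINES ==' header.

== SKYLINES ==
[[25,13],[30,0]]
[[25,13],[30,0],[46,14],[49,0]]
[[0,11],[5,0],[25,13],[30,0],[46,14],[49,0]]
[[0,11],[5,0],[25,13],[30,0],[46,14],[49,9],[50,0]]
[[0,11],[5,0],[25,13],[30,12],[34,0],[46,14],[49,9],[50,0]]
[[0,11],[5,0],[21,5],[25,13],[30,12],[34,0],[46,14],[49,9],[50,0]]
[[0,11],[5,0],[21,5],[24,15],[35,0],[46,14],[49,9],[50,0]]
[[0,11],[5,0],[10,14],[21,5],[24,15],[35,0],[46,14],[49,9],[50,0]]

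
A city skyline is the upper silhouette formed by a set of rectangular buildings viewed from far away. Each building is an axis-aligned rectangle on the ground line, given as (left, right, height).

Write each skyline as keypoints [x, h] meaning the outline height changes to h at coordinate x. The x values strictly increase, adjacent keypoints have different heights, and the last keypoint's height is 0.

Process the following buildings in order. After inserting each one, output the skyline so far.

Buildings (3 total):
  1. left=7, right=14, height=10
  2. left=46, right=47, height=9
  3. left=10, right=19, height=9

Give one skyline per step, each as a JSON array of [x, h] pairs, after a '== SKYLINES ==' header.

== SKYLINES ==
[[7,10],[14,0]]
[[7,10],[14,0],[46,9],[47,0]]
[[7,10],[14,9],[19,0],[46,9],[47,0]]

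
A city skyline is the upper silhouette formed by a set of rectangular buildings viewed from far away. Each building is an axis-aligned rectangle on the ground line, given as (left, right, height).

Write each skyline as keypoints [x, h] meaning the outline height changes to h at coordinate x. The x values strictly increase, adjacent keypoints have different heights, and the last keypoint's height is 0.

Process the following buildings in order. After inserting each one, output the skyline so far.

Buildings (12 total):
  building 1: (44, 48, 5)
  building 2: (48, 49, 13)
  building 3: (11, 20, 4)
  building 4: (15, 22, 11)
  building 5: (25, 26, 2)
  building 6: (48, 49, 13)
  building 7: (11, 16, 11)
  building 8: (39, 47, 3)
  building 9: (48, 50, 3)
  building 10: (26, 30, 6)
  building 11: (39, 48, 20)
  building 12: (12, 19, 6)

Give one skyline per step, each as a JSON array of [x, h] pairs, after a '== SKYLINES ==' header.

== SKYLINES ==
[[44,5],[48,0]]
[[44,5],[48,13],[49,0]]
[[11,4],[20,0],[44,5],[48,13],[49,0]]
[[11,4],[15,11],[22,0],[44,5],[48,13],[49,0]]
[[11,4],[15,11],[22,0],[25,2],[26,0],[44,5],[48,13],[49,0]]
[[11,4],[15,11],[22,0],[25,2],[26,0],[44,5],[48,13],[49,0]]
[[11,11],[22,0],[25,2],[26,0],[44,5],[48,13],[49,0]]
[[11,11],[22,0],[25,2],[26,0],[39,3],[44,5],[48,13],[49,0]]
[[11,11],[22,0],[25,2],[26,0],[39,3],[44,5],[48,13],[49,3],[50,0]]
[[11,11],[22,0],[25,2],[26,6],[30,0],[39,3],[44,5],[48,13],[49,3],[50,0]]
[[11,11],[22,0],[25,2],[26,6],[30,0],[39,20],[48,13],[49,3],[50,0]]
[[11,11],[22,0],[25,2],[26,6],[30,0],[39,20],[48,13],[49,3],[50,0]]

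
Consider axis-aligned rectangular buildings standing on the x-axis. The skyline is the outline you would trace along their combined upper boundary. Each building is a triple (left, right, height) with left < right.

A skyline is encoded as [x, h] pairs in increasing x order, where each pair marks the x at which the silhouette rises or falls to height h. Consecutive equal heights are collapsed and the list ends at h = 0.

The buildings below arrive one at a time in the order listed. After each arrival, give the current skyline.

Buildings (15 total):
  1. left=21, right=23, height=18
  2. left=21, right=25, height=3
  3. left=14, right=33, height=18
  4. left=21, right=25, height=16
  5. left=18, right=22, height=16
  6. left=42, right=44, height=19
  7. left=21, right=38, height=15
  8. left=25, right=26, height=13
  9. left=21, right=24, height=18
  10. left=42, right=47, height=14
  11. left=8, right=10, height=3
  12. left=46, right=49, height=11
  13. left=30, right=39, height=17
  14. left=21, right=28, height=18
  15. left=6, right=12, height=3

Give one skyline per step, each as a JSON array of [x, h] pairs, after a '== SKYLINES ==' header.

== SKYLINES ==
[[21,18],[23,0]]
[[21,18],[23,3],[25,0]]
[[14,18],[33,0]]
[[14,18],[33,0]]
[[14,18],[33,0]]
[[14,18],[33,0],[42,19],[44,0]]
[[14,18],[33,15],[38,0],[42,19],[44,0]]
[[14,18],[33,15],[38,0],[42,19],[44,0]]
[[14,18],[33,15],[38,0],[42,19],[44,0]]
[[14,18],[33,15],[38,0],[42,19],[44,14],[47,0]]
[[8,3],[10,0],[14,18],[33,15],[38,0],[42,19],[44,14],[47,0]]
[[8,3],[10,0],[14,18],[33,15],[38,0],[42,19],[44,14],[47,11],[49,0]]
[[8,3],[10,0],[14,18],[33,17],[39,0],[42,19],[44,14],[47,11],[49,0]]
[[8,3],[10,0],[14,18],[33,17],[39,0],[42,19],[44,14],[47,11],[49,0]]
[[6,3],[12,0],[14,18],[33,17],[39,0],[42,19],[44,14],[47,11],[49,0]]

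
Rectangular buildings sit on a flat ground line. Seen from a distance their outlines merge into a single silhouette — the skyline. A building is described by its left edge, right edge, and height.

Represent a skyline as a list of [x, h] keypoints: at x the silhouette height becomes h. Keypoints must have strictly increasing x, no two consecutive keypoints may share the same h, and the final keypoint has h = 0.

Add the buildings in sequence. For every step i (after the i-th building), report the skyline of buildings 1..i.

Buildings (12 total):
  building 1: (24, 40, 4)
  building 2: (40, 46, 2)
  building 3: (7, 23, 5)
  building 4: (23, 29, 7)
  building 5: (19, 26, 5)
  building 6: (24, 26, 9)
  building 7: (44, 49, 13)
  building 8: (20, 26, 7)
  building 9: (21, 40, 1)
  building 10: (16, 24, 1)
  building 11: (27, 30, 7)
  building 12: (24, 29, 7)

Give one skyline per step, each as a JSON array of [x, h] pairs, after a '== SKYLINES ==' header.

== SKYLINES ==
[[24,4],[40,0]]
[[24,4],[40,2],[46,0]]
[[7,5],[23,0],[24,4],[40,2],[46,0]]
[[7,5],[23,7],[29,4],[40,2],[46,0]]
[[7,5],[23,7],[29,4],[40,2],[46,0]]
[[7,5],[23,7],[24,9],[26,7],[29,4],[40,2],[46,0]]
[[7,5],[23,7],[24,9],[26,7],[29,4],[40,2],[44,13],[49,0]]
[[7,5],[20,7],[24,9],[26,7],[29,4],[40,2],[44,13],[49,0]]
[[7,5],[20,7],[24,9],[26,7],[29,4],[40,2],[44,13],[49,0]]
[[7,5],[20,7],[24,9],[26,7],[29,4],[40,2],[44,13],[49,0]]
[[7,5],[20,7],[24,9],[26,7],[30,4],[40,2],[44,13],[49,0]]
[[7,5],[20,7],[24,9],[26,7],[30,4],[40,2],[44,13],[49,0]]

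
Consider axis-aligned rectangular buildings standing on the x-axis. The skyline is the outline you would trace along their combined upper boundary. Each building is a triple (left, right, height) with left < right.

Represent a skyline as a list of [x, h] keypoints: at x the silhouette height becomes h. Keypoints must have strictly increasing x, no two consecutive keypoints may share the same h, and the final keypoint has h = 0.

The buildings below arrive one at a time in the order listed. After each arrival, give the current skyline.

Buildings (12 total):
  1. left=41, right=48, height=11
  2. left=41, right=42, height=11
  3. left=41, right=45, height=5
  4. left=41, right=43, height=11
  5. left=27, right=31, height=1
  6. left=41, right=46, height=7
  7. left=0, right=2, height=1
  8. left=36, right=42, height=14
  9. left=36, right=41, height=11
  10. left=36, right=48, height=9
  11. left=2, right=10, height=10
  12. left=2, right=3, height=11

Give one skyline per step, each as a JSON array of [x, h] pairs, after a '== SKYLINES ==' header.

== SKYLINES ==
[[41,11],[48,0]]
[[41,11],[48,0]]
[[41,11],[48,0]]
[[41,11],[48,0]]
[[27,1],[31,0],[41,11],[48,0]]
[[27,1],[31,0],[41,11],[48,0]]
[[0,1],[2,0],[27,1],[31,0],[41,11],[48,0]]
[[0,1],[2,0],[27,1],[31,0],[36,14],[42,11],[48,0]]
[[0,1],[2,0],[27,1],[31,0],[36,14],[42,11],[48,0]]
[[0,1],[2,0],[27,1],[31,0],[36,14],[42,11],[48,0]]
[[0,1],[2,10],[10,0],[27,1],[31,0],[36,14],[42,11],[48,0]]
[[0,1],[2,11],[3,10],[10,0],[27,1],[31,0],[36,14],[42,11],[48,0]]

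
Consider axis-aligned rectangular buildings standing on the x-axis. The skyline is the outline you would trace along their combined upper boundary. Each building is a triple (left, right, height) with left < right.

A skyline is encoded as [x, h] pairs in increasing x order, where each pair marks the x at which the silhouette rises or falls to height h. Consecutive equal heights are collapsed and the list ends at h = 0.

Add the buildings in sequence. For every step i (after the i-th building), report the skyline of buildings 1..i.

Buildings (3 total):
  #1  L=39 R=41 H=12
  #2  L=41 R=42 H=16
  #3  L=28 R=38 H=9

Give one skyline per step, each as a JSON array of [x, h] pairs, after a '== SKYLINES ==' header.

== SKYLINES ==
[[39,12],[41,0]]
[[39,12],[41,16],[42,0]]
[[28,9],[38,0],[39,12],[41,16],[42,0]]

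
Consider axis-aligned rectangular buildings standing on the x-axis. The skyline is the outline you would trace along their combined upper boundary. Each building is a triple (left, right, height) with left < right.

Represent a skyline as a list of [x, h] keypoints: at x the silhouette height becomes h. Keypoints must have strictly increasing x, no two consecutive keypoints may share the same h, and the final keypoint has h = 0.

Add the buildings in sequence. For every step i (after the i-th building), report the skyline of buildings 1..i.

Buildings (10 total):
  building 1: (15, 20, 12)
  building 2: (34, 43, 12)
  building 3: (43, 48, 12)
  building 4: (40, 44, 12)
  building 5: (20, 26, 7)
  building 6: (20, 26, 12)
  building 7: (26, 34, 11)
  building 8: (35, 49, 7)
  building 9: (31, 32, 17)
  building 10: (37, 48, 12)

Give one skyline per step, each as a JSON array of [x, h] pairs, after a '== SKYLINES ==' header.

== SKYLINES ==
[[15,12],[20,0]]
[[15,12],[20,0],[34,12],[43,0]]
[[15,12],[20,0],[34,12],[48,0]]
[[15,12],[20,0],[34,12],[48,0]]
[[15,12],[20,7],[26,0],[34,12],[48,0]]
[[15,12],[26,0],[34,12],[48,0]]
[[15,12],[26,11],[34,12],[48,0]]
[[15,12],[26,11],[34,12],[48,7],[49,0]]
[[15,12],[26,11],[31,17],[32,11],[34,12],[48,7],[49,0]]
[[15,12],[26,11],[31,17],[32,11],[34,12],[48,7],[49,0]]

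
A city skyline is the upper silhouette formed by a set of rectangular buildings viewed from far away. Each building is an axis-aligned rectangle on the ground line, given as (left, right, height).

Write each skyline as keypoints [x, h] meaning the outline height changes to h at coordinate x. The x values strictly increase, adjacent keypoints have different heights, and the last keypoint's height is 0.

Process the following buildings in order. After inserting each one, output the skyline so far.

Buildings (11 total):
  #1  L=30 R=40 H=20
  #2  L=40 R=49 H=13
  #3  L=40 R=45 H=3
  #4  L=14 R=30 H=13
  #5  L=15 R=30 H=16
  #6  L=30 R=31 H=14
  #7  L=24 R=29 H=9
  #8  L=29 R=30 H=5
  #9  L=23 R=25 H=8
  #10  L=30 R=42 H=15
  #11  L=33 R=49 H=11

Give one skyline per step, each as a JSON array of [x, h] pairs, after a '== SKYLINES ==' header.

== SKYLINES ==
[[30,20],[40,0]]
[[30,20],[40,13],[49,0]]
[[30,20],[40,13],[49,0]]
[[14,13],[30,20],[40,13],[49,0]]
[[14,13],[15,16],[30,20],[40,13],[49,0]]
[[14,13],[15,16],[30,20],[40,13],[49,0]]
[[14,13],[15,16],[30,20],[40,13],[49,0]]
[[14,13],[15,16],[30,20],[40,13],[49,0]]
[[14,13],[15,16],[30,20],[40,13],[49,0]]
[[14,13],[15,16],[30,20],[40,15],[42,13],[49,0]]
[[14,13],[15,16],[30,20],[40,15],[42,13],[49,0]]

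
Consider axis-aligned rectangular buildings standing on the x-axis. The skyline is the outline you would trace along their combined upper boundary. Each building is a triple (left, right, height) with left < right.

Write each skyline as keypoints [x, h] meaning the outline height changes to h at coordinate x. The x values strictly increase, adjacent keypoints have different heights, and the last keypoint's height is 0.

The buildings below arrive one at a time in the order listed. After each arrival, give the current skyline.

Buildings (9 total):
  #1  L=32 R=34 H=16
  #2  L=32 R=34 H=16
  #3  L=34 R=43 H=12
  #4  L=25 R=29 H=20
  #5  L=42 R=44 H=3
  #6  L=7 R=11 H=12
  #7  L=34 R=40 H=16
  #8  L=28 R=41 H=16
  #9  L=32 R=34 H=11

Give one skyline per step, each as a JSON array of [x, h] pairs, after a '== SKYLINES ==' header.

== SKYLINES ==
[[32,16],[34,0]]
[[32,16],[34,0]]
[[32,16],[34,12],[43,0]]
[[25,20],[29,0],[32,16],[34,12],[43,0]]
[[25,20],[29,0],[32,16],[34,12],[43,3],[44,0]]
[[7,12],[11,0],[25,20],[29,0],[32,16],[34,12],[43,3],[44,0]]
[[7,12],[11,0],[25,20],[29,0],[32,16],[40,12],[43,3],[44,0]]
[[7,12],[11,0],[25,20],[29,16],[41,12],[43,3],[44,0]]
[[7,12],[11,0],[25,20],[29,16],[41,12],[43,3],[44,0]]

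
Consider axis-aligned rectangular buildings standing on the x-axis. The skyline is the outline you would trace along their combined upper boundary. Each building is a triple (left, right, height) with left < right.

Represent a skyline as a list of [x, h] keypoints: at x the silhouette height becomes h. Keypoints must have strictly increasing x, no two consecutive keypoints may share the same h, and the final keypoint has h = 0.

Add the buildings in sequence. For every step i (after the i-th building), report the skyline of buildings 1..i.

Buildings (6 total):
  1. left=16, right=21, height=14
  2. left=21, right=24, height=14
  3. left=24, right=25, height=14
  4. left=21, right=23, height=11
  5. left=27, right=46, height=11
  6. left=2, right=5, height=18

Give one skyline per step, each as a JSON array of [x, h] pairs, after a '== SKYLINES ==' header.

== SKYLINES ==
[[16,14],[21,0]]
[[16,14],[24,0]]
[[16,14],[25,0]]
[[16,14],[25,0]]
[[16,14],[25,0],[27,11],[46,0]]
[[2,18],[5,0],[16,14],[25,0],[27,11],[46,0]]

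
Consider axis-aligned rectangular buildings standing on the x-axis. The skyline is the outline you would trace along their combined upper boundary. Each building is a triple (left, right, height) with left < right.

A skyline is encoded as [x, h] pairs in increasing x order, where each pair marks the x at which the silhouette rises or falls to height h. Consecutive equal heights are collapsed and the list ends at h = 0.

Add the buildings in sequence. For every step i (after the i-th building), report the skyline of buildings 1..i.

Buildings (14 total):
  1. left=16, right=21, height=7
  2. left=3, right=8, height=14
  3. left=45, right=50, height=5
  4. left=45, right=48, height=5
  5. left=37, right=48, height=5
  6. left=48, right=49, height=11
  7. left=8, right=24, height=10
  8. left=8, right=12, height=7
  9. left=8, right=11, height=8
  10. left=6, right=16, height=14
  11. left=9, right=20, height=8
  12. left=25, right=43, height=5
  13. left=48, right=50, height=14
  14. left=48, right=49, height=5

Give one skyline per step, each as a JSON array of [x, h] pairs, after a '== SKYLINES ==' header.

== SKYLINES ==
[[16,7],[21,0]]
[[3,14],[8,0],[16,7],[21,0]]
[[3,14],[8,0],[16,7],[21,0],[45,5],[50,0]]
[[3,14],[8,0],[16,7],[21,0],[45,5],[50,0]]
[[3,14],[8,0],[16,7],[21,0],[37,5],[50,0]]
[[3,14],[8,0],[16,7],[21,0],[37,5],[48,11],[49,5],[50,0]]
[[3,14],[8,10],[24,0],[37,5],[48,11],[49,5],[50,0]]
[[3,14],[8,10],[24,0],[37,5],[48,11],[49,5],[50,0]]
[[3,14],[8,10],[24,0],[37,5],[48,11],[49,5],[50,0]]
[[3,14],[16,10],[24,0],[37,5],[48,11],[49,5],[50,0]]
[[3,14],[16,10],[24,0],[37,5],[48,11],[49,5],[50,0]]
[[3,14],[16,10],[24,0],[25,5],[48,11],[49,5],[50,0]]
[[3,14],[16,10],[24,0],[25,5],[48,14],[50,0]]
[[3,14],[16,10],[24,0],[25,5],[48,14],[50,0]]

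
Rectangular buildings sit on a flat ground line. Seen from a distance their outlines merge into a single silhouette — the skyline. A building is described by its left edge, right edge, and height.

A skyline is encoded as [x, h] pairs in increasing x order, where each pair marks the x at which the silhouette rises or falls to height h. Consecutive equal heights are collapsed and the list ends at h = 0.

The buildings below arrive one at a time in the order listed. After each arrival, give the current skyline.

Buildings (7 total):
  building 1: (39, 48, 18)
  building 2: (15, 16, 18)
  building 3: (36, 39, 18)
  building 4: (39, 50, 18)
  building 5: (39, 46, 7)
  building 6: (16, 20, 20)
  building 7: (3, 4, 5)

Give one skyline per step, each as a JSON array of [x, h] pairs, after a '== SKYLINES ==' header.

== SKYLINES ==
[[39,18],[48,0]]
[[15,18],[16,0],[39,18],[48,0]]
[[15,18],[16,0],[36,18],[48,0]]
[[15,18],[16,0],[36,18],[50,0]]
[[15,18],[16,0],[36,18],[50,0]]
[[15,18],[16,20],[20,0],[36,18],[50,0]]
[[3,5],[4,0],[15,18],[16,20],[20,0],[36,18],[50,0]]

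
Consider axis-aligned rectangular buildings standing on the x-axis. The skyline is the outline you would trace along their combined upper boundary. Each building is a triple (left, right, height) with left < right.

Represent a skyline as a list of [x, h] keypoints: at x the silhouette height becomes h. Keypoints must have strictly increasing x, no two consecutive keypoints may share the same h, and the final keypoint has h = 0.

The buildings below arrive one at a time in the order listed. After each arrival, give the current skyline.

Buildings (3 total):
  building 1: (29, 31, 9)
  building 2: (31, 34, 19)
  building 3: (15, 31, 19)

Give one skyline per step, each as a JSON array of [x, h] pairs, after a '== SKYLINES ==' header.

== SKYLINES ==
[[29,9],[31,0]]
[[29,9],[31,19],[34,0]]
[[15,19],[34,0]]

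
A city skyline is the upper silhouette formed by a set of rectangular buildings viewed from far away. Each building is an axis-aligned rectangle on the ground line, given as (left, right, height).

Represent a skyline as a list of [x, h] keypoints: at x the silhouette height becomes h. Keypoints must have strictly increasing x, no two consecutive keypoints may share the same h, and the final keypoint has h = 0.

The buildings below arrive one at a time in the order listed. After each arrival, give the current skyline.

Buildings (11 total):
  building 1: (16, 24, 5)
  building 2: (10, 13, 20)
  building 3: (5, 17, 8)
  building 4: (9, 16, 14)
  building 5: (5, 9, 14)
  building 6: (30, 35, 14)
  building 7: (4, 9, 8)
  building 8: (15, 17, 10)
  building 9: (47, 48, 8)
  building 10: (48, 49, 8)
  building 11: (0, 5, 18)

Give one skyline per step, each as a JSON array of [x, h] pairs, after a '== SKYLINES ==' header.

== SKYLINES ==
[[16,5],[24,0]]
[[10,20],[13,0],[16,5],[24,0]]
[[5,8],[10,20],[13,8],[17,5],[24,0]]
[[5,8],[9,14],[10,20],[13,14],[16,8],[17,5],[24,0]]
[[5,14],[10,20],[13,14],[16,8],[17,5],[24,0]]
[[5,14],[10,20],[13,14],[16,8],[17,5],[24,0],[30,14],[35,0]]
[[4,8],[5,14],[10,20],[13,14],[16,8],[17,5],[24,0],[30,14],[35,0]]
[[4,8],[5,14],[10,20],[13,14],[16,10],[17,5],[24,0],[30,14],[35,0]]
[[4,8],[5,14],[10,20],[13,14],[16,10],[17,5],[24,0],[30,14],[35,0],[47,8],[48,0]]
[[4,8],[5,14],[10,20],[13,14],[16,10],[17,5],[24,0],[30,14],[35,0],[47,8],[49,0]]
[[0,18],[5,14],[10,20],[13,14],[16,10],[17,5],[24,0],[30,14],[35,0],[47,8],[49,0]]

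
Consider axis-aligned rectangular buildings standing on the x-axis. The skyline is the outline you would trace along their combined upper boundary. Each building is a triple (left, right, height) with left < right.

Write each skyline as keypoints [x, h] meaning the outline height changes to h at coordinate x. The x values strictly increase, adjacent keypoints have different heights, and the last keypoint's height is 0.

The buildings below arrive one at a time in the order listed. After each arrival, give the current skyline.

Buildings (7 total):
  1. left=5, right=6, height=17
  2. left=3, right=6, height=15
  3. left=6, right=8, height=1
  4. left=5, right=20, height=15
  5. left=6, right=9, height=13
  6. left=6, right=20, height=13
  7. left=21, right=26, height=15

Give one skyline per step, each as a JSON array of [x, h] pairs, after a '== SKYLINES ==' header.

== SKYLINES ==
[[5,17],[6,0]]
[[3,15],[5,17],[6,0]]
[[3,15],[5,17],[6,1],[8,0]]
[[3,15],[5,17],[6,15],[20,0]]
[[3,15],[5,17],[6,15],[20,0]]
[[3,15],[5,17],[6,15],[20,0]]
[[3,15],[5,17],[6,15],[20,0],[21,15],[26,0]]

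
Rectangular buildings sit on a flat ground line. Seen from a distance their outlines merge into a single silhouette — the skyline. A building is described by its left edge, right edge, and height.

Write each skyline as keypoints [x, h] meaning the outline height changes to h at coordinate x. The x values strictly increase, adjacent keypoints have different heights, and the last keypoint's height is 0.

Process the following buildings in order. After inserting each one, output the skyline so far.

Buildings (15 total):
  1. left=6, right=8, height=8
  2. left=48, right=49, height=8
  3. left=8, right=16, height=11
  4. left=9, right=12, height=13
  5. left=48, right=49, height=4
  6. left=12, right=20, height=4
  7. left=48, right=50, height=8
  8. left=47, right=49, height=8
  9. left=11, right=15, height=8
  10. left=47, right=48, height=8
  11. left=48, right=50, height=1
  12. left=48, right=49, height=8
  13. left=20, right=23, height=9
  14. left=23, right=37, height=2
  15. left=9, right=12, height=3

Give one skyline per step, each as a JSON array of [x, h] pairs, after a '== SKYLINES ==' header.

== SKYLINES ==
[[6,8],[8,0]]
[[6,8],[8,0],[48,8],[49,0]]
[[6,8],[8,11],[16,0],[48,8],[49,0]]
[[6,8],[8,11],[9,13],[12,11],[16,0],[48,8],[49,0]]
[[6,8],[8,11],[9,13],[12,11],[16,0],[48,8],[49,0]]
[[6,8],[8,11],[9,13],[12,11],[16,4],[20,0],[48,8],[49,0]]
[[6,8],[8,11],[9,13],[12,11],[16,4],[20,0],[48,8],[50,0]]
[[6,8],[8,11],[9,13],[12,11],[16,4],[20,0],[47,8],[50,0]]
[[6,8],[8,11],[9,13],[12,11],[16,4],[20,0],[47,8],[50,0]]
[[6,8],[8,11],[9,13],[12,11],[16,4],[20,0],[47,8],[50,0]]
[[6,8],[8,11],[9,13],[12,11],[16,4],[20,0],[47,8],[50,0]]
[[6,8],[8,11],[9,13],[12,11],[16,4],[20,0],[47,8],[50,0]]
[[6,8],[8,11],[9,13],[12,11],[16,4],[20,9],[23,0],[47,8],[50,0]]
[[6,8],[8,11],[9,13],[12,11],[16,4],[20,9],[23,2],[37,0],[47,8],[50,0]]
[[6,8],[8,11],[9,13],[12,11],[16,4],[20,9],[23,2],[37,0],[47,8],[50,0]]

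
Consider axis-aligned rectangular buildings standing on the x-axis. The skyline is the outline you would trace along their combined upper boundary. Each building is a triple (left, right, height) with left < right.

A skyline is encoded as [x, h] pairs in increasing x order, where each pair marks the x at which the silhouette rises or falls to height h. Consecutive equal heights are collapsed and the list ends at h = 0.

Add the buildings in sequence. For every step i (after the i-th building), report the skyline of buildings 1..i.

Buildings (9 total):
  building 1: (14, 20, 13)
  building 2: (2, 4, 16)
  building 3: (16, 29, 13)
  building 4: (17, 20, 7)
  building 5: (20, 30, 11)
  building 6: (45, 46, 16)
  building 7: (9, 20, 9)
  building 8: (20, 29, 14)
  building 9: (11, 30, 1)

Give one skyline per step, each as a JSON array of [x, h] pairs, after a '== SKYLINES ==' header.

== SKYLINES ==
[[14,13],[20,0]]
[[2,16],[4,0],[14,13],[20,0]]
[[2,16],[4,0],[14,13],[29,0]]
[[2,16],[4,0],[14,13],[29,0]]
[[2,16],[4,0],[14,13],[29,11],[30,0]]
[[2,16],[4,0],[14,13],[29,11],[30,0],[45,16],[46,0]]
[[2,16],[4,0],[9,9],[14,13],[29,11],[30,0],[45,16],[46,0]]
[[2,16],[4,0],[9,9],[14,13],[20,14],[29,11],[30,0],[45,16],[46,0]]
[[2,16],[4,0],[9,9],[14,13],[20,14],[29,11],[30,0],[45,16],[46,0]]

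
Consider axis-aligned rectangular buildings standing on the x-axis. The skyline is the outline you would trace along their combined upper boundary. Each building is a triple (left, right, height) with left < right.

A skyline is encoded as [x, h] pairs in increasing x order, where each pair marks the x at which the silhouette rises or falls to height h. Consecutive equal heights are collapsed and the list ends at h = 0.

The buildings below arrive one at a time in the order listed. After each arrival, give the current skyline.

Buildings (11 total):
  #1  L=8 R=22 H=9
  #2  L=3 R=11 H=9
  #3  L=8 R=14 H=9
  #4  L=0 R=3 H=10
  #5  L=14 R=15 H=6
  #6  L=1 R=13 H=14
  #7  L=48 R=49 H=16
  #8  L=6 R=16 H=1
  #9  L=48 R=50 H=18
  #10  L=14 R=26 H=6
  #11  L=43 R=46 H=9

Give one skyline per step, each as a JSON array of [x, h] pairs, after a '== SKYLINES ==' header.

== SKYLINES ==
[[8,9],[22,0]]
[[3,9],[22,0]]
[[3,9],[22,0]]
[[0,10],[3,9],[22,0]]
[[0,10],[3,9],[22,0]]
[[0,10],[1,14],[13,9],[22,0]]
[[0,10],[1,14],[13,9],[22,0],[48,16],[49,0]]
[[0,10],[1,14],[13,9],[22,0],[48,16],[49,0]]
[[0,10],[1,14],[13,9],[22,0],[48,18],[50,0]]
[[0,10],[1,14],[13,9],[22,6],[26,0],[48,18],[50,0]]
[[0,10],[1,14],[13,9],[22,6],[26,0],[43,9],[46,0],[48,18],[50,0]]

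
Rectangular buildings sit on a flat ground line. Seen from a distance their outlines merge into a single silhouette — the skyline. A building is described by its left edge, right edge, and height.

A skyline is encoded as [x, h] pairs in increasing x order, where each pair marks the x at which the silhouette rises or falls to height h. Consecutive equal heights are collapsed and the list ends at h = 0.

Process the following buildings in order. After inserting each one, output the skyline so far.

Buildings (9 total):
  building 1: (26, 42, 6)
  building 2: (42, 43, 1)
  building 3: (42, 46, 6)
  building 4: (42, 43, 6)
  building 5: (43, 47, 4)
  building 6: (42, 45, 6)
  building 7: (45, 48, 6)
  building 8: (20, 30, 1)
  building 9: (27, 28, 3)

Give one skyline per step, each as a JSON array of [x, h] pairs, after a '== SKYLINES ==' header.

== SKYLINES ==
[[26,6],[42,0]]
[[26,6],[42,1],[43,0]]
[[26,6],[46,0]]
[[26,6],[46,0]]
[[26,6],[46,4],[47,0]]
[[26,6],[46,4],[47,0]]
[[26,6],[48,0]]
[[20,1],[26,6],[48,0]]
[[20,1],[26,6],[48,0]]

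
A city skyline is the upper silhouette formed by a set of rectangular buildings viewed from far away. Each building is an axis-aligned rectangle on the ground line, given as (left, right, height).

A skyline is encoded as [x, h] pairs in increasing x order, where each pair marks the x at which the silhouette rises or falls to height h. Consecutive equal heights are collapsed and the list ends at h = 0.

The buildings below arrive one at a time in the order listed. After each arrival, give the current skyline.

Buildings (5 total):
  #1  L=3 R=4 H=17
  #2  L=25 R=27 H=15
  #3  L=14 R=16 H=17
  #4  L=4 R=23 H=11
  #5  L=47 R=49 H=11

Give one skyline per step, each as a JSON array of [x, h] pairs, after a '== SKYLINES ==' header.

== SKYLINES ==
[[3,17],[4,0]]
[[3,17],[4,0],[25,15],[27,0]]
[[3,17],[4,0],[14,17],[16,0],[25,15],[27,0]]
[[3,17],[4,11],[14,17],[16,11],[23,0],[25,15],[27,0]]
[[3,17],[4,11],[14,17],[16,11],[23,0],[25,15],[27,0],[47,11],[49,0]]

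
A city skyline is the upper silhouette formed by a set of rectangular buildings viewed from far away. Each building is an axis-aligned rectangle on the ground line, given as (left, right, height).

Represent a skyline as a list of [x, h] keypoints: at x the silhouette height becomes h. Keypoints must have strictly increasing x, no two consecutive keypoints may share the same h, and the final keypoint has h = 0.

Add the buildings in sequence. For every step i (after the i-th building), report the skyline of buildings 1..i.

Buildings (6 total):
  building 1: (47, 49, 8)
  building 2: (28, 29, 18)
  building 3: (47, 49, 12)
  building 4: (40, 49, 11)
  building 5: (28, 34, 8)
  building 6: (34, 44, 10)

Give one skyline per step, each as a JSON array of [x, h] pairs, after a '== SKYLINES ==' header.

== SKYLINES ==
[[47,8],[49,0]]
[[28,18],[29,0],[47,8],[49,0]]
[[28,18],[29,0],[47,12],[49,0]]
[[28,18],[29,0],[40,11],[47,12],[49,0]]
[[28,18],[29,8],[34,0],[40,11],[47,12],[49,0]]
[[28,18],[29,8],[34,10],[40,11],[47,12],[49,0]]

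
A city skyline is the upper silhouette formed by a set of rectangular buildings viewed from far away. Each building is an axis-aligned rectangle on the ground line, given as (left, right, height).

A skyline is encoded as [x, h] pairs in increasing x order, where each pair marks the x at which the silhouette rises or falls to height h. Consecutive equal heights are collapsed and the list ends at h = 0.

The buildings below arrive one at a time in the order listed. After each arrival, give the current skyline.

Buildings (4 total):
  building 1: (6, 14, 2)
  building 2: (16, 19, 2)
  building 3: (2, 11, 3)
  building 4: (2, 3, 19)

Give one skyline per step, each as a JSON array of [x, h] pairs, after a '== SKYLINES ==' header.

== SKYLINES ==
[[6,2],[14,0]]
[[6,2],[14,0],[16,2],[19,0]]
[[2,3],[11,2],[14,0],[16,2],[19,0]]
[[2,19],[3,3],[11,2],[14,0],[16,2],[19,0]]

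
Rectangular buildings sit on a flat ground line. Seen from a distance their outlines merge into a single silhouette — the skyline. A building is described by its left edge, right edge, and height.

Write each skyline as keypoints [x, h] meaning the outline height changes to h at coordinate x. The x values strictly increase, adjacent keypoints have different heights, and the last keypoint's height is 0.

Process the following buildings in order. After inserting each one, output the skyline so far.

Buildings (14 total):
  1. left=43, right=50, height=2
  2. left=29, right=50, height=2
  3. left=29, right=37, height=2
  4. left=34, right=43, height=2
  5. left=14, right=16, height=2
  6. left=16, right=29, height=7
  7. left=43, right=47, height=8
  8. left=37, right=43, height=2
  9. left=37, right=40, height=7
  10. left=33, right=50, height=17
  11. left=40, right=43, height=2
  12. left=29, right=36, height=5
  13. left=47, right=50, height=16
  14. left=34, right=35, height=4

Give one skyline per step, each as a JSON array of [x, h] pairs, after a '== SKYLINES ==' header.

== SKYLINES ==
[[43,2],[50,0]]
[[29,2],[50,0]]
[[29,2],[50,0]]
[[29,2],[50,0]]
[[14,2],[16,0],[29,2],[50,0]]
[[14,2],[16,7],[29,2],[50,0]]
[[14,2],[16,7],[29,2],[43,8],[47,2],[50,0]]
[[14,2],[16,7],[29,2],[43,8],[47,2],[50,0]]
[[14,2],[16,7],[29,2],[37,7],[40,2],[43,8],[47,2],[50,0]]
[[14,2],[16,7],[29,2],[33,17],[50,0]]
[[14,2],[16,7],[29,2],[33,17],[50,0]]
[[14,2],[16,7],[29,5],[33,17],[50,0]]
[[14,2],[16,7],[29,5],[33,17],[50,0]]
[[14,2],[16,7],[29,5],[33,17],[50,0]]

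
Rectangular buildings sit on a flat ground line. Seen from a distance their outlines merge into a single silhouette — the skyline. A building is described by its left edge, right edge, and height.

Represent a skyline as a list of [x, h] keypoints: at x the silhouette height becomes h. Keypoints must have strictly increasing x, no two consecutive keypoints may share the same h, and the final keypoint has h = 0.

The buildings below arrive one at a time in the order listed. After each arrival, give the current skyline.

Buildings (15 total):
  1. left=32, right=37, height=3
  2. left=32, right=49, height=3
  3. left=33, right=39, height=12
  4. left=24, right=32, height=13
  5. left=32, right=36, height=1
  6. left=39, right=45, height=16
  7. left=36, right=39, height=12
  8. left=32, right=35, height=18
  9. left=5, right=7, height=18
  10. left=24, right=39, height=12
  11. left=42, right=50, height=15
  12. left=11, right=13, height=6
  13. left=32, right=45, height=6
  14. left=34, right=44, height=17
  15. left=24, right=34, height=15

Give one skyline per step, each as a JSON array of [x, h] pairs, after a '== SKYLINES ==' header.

== SKYLINES ==
[[32,3],[37,0]]
[[32,3],[49,0]]
[[32,3],[33,12],[39,3],[49,0]]
[[24,13],[32,3],[33,12],[39,3],[49,0]]
[[24,13],[32,3],[33,12],[39,3],[49,0]]
[[24,13],[32,3],[33,12],[39,16],[45,3],[49,0]]
[[24,13],[32,3],[33,12],[39,16],[45,3],[49,0]]
[[24,13],[32,18],[35,12],[39,16],[45,3],[49,0]]
[[5,18],[7,0],[24,13],[32,18],[35,12],[39,16],[45,3],[49,0]]
[[5,18],[7,0],[24,13],[32,18],[35,12],[39,16],[45,3],[49,0]]
[[5,18],[7,0],[24,13],[32,18],[35,12],[39,16],[45,15],[50,0]]
[[5,18],[7,0],[11,6],[13,0],[24,13],[32,18],[35,12],[39,16],[45,15],[50,0]]
[[5,18],[7,0],[11,6],[13,0],[24,13],[32,18],[35,12],[39,16],[45,15],[50,0]]
[[5,18],[7,0],[11,6],[13,0],[24,13],[32,18],[35,17],[44,16],[45,15],[50,0]]
[[5,18],[7,0],[11,6],[13,0],[24,15],[32,18],[35,17],[44,16],[45,15],[50,0]]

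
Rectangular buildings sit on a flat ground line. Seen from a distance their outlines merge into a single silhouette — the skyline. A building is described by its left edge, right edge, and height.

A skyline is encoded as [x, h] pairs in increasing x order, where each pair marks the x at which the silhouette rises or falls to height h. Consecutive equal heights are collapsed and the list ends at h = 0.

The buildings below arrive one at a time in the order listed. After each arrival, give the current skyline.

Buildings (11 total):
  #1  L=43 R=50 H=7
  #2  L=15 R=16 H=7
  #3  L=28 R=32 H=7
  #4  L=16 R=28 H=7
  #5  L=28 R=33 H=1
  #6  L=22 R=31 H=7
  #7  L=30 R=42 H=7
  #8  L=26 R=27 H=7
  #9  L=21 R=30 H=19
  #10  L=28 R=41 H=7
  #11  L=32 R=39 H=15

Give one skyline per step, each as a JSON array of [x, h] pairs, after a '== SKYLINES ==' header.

== SKYLINES ==
[[43,7],[50,0]]
[[15,7],[16,0],[43,7],[50,0]]
[[15,7],[16,0],[28,7],[32,0],[43,7],[50,0]]
[[15,7],[32,0],[43,7],[50,0]]
[[15,7],[32,1],[33,0],[43,7],[50,0]]
[[15,7],[32,1],[33,0],[43,7],[50,0]]
[[15,7],[42,0],[43,7],[50,0]]
[[15,7],[42,0],[43,7],[50,0]]
[[15,7],[21,19],[30,7],[42,0],[43,7],[50,0]]
[[15,7],[21,19],[30,7],[42,0],[43,7],[50,0]]
[[15,7],[21,19],[30,7],[32,15],[39,7],[42,0],[43,7],[50,0]]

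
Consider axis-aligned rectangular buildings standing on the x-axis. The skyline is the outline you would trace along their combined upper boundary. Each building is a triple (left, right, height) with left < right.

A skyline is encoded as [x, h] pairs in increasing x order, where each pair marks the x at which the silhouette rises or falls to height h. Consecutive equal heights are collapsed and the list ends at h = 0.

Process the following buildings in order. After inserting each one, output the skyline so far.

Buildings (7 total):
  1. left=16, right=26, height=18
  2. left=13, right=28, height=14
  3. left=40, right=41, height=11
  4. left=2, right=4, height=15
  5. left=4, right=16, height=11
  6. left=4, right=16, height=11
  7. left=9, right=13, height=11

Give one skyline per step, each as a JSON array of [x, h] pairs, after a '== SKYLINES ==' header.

== SKYLINES ==
[[16,18],[26,0]]
[[13,14],[16,18],[26,14],[28,0]]
[[13,14],[16,18],[26,14],[28,0],[40,11],[41,0]]
[[2,15],[4,0],[13,14],[16,18],[26,14],[28,0],[40,11],[41,0]]
[[2,15],[4,11],[13,14],[16,18],[26,14],[28,0],[40,11],[41,0]]
[[2,15],[4,11],[13,14],[16,18],[26,14],[28,0],[40,11],[41,0]]
[[2,15],[4,11],[13,14],[16,18],[26,14],[28,0],[40,11],[41,0]]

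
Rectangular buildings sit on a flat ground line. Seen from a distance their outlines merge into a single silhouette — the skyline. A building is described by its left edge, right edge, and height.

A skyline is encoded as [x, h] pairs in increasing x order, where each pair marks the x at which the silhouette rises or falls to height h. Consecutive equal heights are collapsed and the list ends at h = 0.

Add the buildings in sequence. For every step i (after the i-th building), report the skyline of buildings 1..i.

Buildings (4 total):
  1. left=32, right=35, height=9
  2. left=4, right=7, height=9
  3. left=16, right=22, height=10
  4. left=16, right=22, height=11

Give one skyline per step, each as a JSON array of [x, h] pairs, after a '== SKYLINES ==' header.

== SKYLINES ==
[[32,9],[35,0]]
[[4,9],[7,0],[32,9],[35,0]]
[[4,9],[7,0],[16,10],[22,0],[32,9],[35,0]]
[[4,9],[7,0],[16,11],[22,0],[32,9],[35,0]]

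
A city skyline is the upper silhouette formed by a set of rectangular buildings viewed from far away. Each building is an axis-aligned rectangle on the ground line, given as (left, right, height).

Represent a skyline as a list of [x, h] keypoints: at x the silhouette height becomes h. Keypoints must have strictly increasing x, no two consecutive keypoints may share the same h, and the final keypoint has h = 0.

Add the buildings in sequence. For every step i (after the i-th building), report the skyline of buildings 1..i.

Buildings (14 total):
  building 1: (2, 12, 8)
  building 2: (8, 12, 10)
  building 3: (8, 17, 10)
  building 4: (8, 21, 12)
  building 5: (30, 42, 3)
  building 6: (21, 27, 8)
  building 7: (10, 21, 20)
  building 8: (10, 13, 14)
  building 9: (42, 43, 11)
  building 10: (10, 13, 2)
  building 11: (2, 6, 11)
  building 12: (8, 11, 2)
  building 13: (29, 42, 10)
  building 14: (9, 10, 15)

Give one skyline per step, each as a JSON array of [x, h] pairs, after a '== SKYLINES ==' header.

== SKYLINES ==
[[2,8],[12,0]]
[[2,8],[8,10],[12,0]]
[[2,8],[8,10],[17,0]]
[[2,8],[8,12],[21,0]]
[[2,8],[8,12],[21,0],[30,3],[42,0]]
[[2,8],[8,12],[21,8],[27,0],[30,3],[42,0]]
[[2,8],[8,12],[10,20],[21,8],[27,0],[30,3],[42,0]]
[[2,8],[8,12],[10,20],[21,8],[27,0],[30,3],[42,0]]
[[2,8],[8,12],[10,20],[21,8],[27,0],[30,3],[42,11],[43,0]]
[[2,8],[8,12],[10,20],[21,8],[27,0],[30,3],[42,11],[43,0]]
[[2,11],[6,8],[8,12],[10,20],[21,8],[27,0],[30,3],[42,11],[43,0]]
[[2,11],[6,8],[8,12],[10,20],[21,8],[27,0],[30,3],[42,11],[43,0]]
[[2,11],[6,8],[8,12],[10,20],[21,8],[27,0],[29,10],[42,11],[43,0]]
[[2,11],[6,8],[8,12],[9,15],[10,20],[21,8],[27,0],[29,10],[42,11],[43,0]]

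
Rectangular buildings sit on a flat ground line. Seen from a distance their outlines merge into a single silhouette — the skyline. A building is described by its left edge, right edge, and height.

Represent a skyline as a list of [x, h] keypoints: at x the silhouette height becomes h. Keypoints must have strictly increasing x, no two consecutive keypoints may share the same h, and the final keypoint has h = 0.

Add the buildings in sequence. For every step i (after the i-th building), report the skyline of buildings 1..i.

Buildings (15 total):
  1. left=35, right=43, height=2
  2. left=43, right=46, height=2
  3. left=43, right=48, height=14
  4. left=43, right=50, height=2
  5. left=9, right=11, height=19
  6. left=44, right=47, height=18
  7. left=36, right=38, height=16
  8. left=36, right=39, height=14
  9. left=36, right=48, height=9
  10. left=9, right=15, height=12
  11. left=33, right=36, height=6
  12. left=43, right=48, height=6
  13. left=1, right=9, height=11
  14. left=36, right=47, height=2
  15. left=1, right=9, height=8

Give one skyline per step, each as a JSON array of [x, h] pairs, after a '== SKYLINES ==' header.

== SKYLINES ==
[[35,2],[43,0]]
[[35,2],[46,0]]
[[35,2],[43,14],[48,0]]
[[35,2],[43,14],[48,2],[50,0]]
[[9,19],[11,0],[35,2],[43,14],[48,2],[50,0]]
[[9,19],[11,0],[35,2],[43,14],[44,18],[47,14],[48,2],[50,0]]
[[9,19],[11,0],[35,2],[36,16],[38,2],[43,14],[44,18],[47,14],[48,2],[50,0]]
[[9,19],[11,0],[35,2],[36,16],[38,14],[39,2],[43,14],[44,18],[47,14],[48,2],[50,0]]
[[9,19],[11,0],[35,2],[36,16],[38,14],[39,9],[43,14],[44,18],[47,14],[48,2],[50,0]]
[[9,19],[11,12],[15,0],[35,2],[36,16],[38,14],[39,9],[43,14],[44,18],[47,14],[48,2],[50,0]]
[[9,19],[11,12],[15,0],[33,6],[36,16],[38,14],[39,9],[43,14],[44,18],[47,14],[48,2],[50,0]]
[[9,19],[11,12],[15,0],[33,6],[36,16],[38,14],[39,9],[43,14],[44,18],[47,14],[48,2],[50,0]]
[[1,11],[9,19],[11,12],[15,0],[33,6],[36,16],[38,14],[39,9],[43,14],[44,18],[47,14],[48,2],[50,0]]
[[1,11],[9,19],[11,12],[15,0],[33,6],[36,16],[38,14],[39,9],[43,14],[44,18],[47,14],[48,2],[50,0]]
[[1,11],[9,19],[11,12],[15,0],[33,6],[36,16],[38,14],[39,9],[43,14],[44,18],[47,14],[48,2],[50,0]]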